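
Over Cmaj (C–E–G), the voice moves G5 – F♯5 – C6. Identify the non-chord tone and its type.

F♯5 is an escape tone.

The harmony at that moment is C major triad (C, E, G); F♯5 is not a chord tone.
It is approached by step down from G5 and left by leap up to C6.
Step in, leap out — an escape tone.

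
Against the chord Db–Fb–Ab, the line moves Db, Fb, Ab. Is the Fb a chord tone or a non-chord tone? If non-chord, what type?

Chord tone (the third of Db minor triad).

Db minor triad contains Db, Fb, Ab; Fb is the third, so it is a chord tone.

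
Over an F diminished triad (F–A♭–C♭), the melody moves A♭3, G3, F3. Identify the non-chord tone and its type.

The harmony at that moment is F diminished triad (F, A♭, C♭); G3 is not a chord tone.
It is approached by step down from A♭3 and left by step down to F3.
Step in, step out in the same direction — a passing tone.

G3 is a passing tone.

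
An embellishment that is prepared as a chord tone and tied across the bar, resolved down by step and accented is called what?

Approach: by preparation — the pitch is first a chord tone, then held (tied or repeated) while the harmony changes under it. Departure: down by step. Metric position: strong.
A prepared dissonance that resolves downward by step — a suspension. (The same figure resolving upward would be a retardation.)

Suspension.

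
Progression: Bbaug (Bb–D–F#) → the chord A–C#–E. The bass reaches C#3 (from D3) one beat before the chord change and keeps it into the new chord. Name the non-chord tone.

C#3 is an anticipation.

The harmony at that moment is Bb augmented triad (Bb, D, F#); C#3 is not a chord tone.
It is approached by step down from D3 and then sustained as the same pitch into the next harmony.
Arriving early and becoming a chord tone when the harmony changes — an anticipation.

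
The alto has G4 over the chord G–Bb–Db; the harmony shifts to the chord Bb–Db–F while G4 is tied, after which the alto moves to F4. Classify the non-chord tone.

G4 is a suspension.

The harmony at that moment is Bb minor triad (Bb, Db, F); G4 is not a chord tone.
It is held over (the same pitch as the preceding G4) and left by step down to F4.
Held over from the previous chord and resolving down by step — a suspension.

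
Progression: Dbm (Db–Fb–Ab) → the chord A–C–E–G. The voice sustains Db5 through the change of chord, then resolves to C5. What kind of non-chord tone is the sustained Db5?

Db5 is a suspension.

The harmony at that moment is A minor seventh chord (A, C, E, G); Db5 is not a chord tone.
It is held over (the same pitch as the preceding Db5) and left by step down to C5.
Held over from the previous chord and resolving down by step — a suspension.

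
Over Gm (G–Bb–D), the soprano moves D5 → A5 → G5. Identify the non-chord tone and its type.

A5 is an appoggiatura.

The harmony at that moment is G minor triad (G, Bb, D); A5 is not a chord tone.
It is approached by leap up from D5 and left by step down to G5.
Leap in, step out — an appoggiatura.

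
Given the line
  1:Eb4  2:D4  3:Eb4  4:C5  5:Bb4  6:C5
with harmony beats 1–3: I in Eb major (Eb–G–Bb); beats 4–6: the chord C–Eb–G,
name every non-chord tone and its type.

D4 (beat 2) — neighbor tone; Bb4 (beat 5) — neighbor tone.

The harmony at that moment is Eb major triad (Eb, G, Bb); D4 is not a chord tone.
It is approached by step down from Eb4 and left by step up to Eb4.
Step away and step back to the same note — a neighbor tone (lower neighbor).
The harmony at that moment is C minor triad (C, Eb, G); Bb4 is not a chord tone.
It is approached by step down from C5 and left by step up to C5.
Step away and step back to the same note — a neighbor tone (lower neighbor).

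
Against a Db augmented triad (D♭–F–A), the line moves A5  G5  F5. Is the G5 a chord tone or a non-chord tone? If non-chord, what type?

Non-chord tone — a passing tone.

The harmony at that moment is D♭ augmented triad (D♭, F, A); G5 is not a chord tone.
It is approached by step down from A5 and left by step down to F5.
Step in, step out in the same direction — a passing tone.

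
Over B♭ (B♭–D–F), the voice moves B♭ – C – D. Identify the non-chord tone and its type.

C is a passing tone.

The harmony at that moment is B♭ major triad (B♭, D, F); C is not a chord tone.
It is approached by step up from B♭ and left by step up to D.
Step in, step out in the same direction — a passing tone.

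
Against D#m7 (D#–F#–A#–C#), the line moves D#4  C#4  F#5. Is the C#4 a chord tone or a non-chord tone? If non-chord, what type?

Chord tone (the seventh of D# minor seventh chord).

D# minor seventh chord contains D#, F#, A#, C#; C# is the seventh, so it is a chord tone.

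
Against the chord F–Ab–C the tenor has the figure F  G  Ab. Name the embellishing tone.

The harmony at that moment is F minor triad (F, Ab, C); G is not a chord tone.
It is approached by step up from F and left by step up to Ab.
Step in, step out in the same direction — a passing tone.

G is a passing tone.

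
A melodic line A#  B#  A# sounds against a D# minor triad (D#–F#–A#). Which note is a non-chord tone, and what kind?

B# is a neighbor tone.

The harmony at that moment is D# minor triad (D#, F#, A#); B# is not a chord tone.
It is approached by step up from A# and left by step down to A#.
Step away and step back to the same note — a neighbor tone (upper neighbor).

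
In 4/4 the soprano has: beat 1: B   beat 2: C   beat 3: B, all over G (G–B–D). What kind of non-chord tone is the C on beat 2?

Upper neighbor tone.

The harmony at that moment is G major triad (G, B, D); C is not a chord tone.
It is approached by step up from B and left by step down to B.
Step away and step back to the same note — a neighbor tone (upper neighbor).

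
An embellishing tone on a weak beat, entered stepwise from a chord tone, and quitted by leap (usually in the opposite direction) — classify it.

Approach: by step. Departure: by leap. Metric position: weak.
Step in, leap out, from a weak position — an escape tone (échappée). (It is the mirror image of the appoggiatura, which leaps in and steps out on a strong beat.)

Escape tone.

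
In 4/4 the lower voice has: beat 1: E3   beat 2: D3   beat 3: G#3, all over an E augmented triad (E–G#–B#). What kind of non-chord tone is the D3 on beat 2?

The harmony at that moment is E augmented triad (E, G#, B#); D3 is not a chord tone.
It is approached by step down from E3 and left by leap up to G#3.
Step in, leap out, on a weak beat — an escape tone.

Escape tone.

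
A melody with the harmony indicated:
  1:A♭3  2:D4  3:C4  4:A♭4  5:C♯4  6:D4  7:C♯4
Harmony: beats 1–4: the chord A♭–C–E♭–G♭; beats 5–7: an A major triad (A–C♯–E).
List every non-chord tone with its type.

D4 (beat 2) — appoggiatura; D4 (beat 6) — neighbor tone.

The harmony at that moment is A♭ dominant seventh chord (A♭, C, E♭, G♭); D4 is not a chord tone.
It is approached by leap up from A♭3 and left by step down to C4.
Leap in, step out — an appoggiatura.
The harmony at that moment is A major triad (A, C♯, E); D4 is not a chord tone.
It is approached by step up from C♯4 and left by step down to C♯4.
Step away and step back to the same note — a neighbor tone (upper neighbor).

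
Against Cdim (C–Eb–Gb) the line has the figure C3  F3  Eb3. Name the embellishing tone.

The harmony at that moment is C diminished triad (C, Eb, Gb); F3 is not a chord tone.
It is approached by leap up from C3 and left by step down to Eb3.
Leap in, step out — an appoggiatura.

F3 is an appoggiatura.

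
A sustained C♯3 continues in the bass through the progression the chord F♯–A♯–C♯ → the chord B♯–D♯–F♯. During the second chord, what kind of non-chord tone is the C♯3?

The harmony at that moment is B♯ diminished triad (B♯, D♯, F♯); C♯3 is not a chord tone.
It is held over (the same pitch as the preceding C♯3) and then sustained as the same pitch into the next harmony.
Sustained through a change of harmony — a pedal tone.

Pedal tone (pedal point).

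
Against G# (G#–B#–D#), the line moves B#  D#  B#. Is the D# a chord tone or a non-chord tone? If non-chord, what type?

Chord tone (the fifth of G# major triad).

G# major triad contains G#, B#, D#; D# is the fifth, so it is a chord tone.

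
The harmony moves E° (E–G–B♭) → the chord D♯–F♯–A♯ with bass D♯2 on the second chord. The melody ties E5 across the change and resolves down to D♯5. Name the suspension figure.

9–8 suspension.

At the second chord the bass is D♯2. The suspended E5 lies a ninth above the bass; after resolving down by step to D♯5, the interval above the bass becomes an octave.
Suspension figures are named by those two intervals: 9–8.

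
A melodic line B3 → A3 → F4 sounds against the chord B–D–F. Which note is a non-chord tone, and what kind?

The harmony at that moment is B diminished triad (B, D, F); A3 is not a chord tone.
It is approached by step down from B3 and left by leap up to F4.
Step in, leap out — an escape tone.

A3 is an escape tone.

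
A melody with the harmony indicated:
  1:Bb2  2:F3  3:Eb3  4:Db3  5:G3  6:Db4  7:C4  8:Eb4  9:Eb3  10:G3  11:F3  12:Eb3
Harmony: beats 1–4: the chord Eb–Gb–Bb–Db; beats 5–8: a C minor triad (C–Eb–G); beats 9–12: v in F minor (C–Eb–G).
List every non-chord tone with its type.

The harmony at that moment is Eb minor seventh chord (Eb, Gb, Bb, Db); F3 is not a chord tone.
It is approached by leap up from Bb2 and left by step down to Eb3.
Leap in, step out — an appoggiatura.
The harmony at that moment is C minor triad (C, Eb, G); Db4 is not a chord tone.
It is approached by leap up from G3 and left by step down to C4.
Leap in, step out — an appoggiatura.
The harmony at that moment is C minor triad (C, Eb, G); F3 is not a chord tone.
It is approached by step down from G3 and left by step down to Eb3.
Step in, step out in the same direction — a passing tone.

F3 (beat 2) — appoggiatura; Db4 (beat 6) — appoggiatura; F3 (beat 11) — passing tone.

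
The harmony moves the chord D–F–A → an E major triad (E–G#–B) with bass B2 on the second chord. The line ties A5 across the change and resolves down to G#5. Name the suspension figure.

7–6 suspension.

At the second chord the bass is B2. The suspended A5 lies a seventh above the bass; after resolving down by step to G#5, the interval above the bass becomes a sixth.
Suspension figures are named by those two intervals: 7–6.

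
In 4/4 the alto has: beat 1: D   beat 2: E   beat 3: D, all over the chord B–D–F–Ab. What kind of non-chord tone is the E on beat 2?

Upper neighbor tone.

The harmony at that moment is B diminished seventh chord (B, D, F, Ab); E is not a chord tone.
It is approached by step up from D and left by step down to D.
Step away and step back to the same note — a neighbor tone (upper neighbor).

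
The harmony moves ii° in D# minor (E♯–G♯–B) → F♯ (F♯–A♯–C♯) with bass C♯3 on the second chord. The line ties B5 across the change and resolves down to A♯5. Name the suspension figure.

At the second chord the bass is C♯3. The suspended B5 lies a seventh above the bass; after resolving down by step to A♯5, the interval above the bass becomes a sixth.
Suspension figures are named by those two intervals: 7–6.

7–6 suspension.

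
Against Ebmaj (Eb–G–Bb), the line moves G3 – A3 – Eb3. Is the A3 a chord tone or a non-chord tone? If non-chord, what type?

Non-chord tone — an escape tone.

The harmony at that moment is Eb major triad (Eb, G, Bb); A3 is not a chord tone.
It is approached by step up from G3 and left by leap down to Eb3.
Step in, leap out — an escape tone.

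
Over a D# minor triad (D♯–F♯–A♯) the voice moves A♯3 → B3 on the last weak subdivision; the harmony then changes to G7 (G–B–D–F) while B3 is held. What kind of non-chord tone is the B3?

B3 is an anticipation.

The harmony at that moment is D♯ minor triad (D♯, F♯, A♯); B3 is not a chord tone.
It is approached by step up from A♯3 and then sustained as the same pitch into the next harmony.
Arriving early and becoming a chord tone when the harmony changes — an anticipation.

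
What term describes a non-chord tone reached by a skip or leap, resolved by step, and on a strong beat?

Approach: by leap. Departure: by step. Metric position: strong.
Leap in, step out, in a metrically strong position — an appoggiatura. (It is the mirror image of the escape tone, which steps in and leaps out from a weak position.)

Appoggiatura.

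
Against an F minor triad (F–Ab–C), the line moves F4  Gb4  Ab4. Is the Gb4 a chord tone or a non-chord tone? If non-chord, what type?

The harmony at that moment is F minor triad (F, Ab, C); Gb4 is not a chord tone.
It is approached by step up from F4 and left by step up to Ab4.
Step in, step out in the same direction — a passing tone.

Non-chord tone — a passing tone.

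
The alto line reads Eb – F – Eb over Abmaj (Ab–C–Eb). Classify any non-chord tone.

The harmony at that moment is Ab major triad (Ab, C, Eb); F is not a chord tone.
It is approached by step up from Eb and left by step down to Eb.
Step away and step back to the same note — a neighbor tone (upper neighbor).

F is a neighbor tone.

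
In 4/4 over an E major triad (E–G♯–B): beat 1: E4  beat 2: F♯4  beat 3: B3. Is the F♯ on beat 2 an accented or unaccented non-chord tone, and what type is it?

Unaccented escape tone.

The harmony at that moment is E major triad (E, G♯, B); F♯4 is not a chord tone.
It is approached by step up from E4 and left by leap down to B3.
Step in, leap out — an escape tone.
It falls on a weak beat, so it is unaccented.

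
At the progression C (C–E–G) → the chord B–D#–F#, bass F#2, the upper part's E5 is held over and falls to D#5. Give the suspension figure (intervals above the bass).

7–6 suspension.

At the second chord the bass is F#2. The suspended E5 lies a seventh above the bass; after resolving down by step to D#5, the interval above the bass becomes a sixth.
Suspension figures are named by those two intervals: 7–6.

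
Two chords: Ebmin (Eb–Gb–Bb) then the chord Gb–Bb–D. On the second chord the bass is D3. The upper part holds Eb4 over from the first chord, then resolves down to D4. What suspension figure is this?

9–8 suspension.

At the second chord the bass is D3. The suspended Eb4 lies a ninth above the bass; after resolving down by step to D4, the interval above the bass becomes an octave.
Suspension figures are named by those two intervals: 9–8.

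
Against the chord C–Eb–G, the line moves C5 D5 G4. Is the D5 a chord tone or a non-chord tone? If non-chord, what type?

The harmony at that moment is C minor triad (C, Eb, G); D5 is not a chord tone.
It is approached by step up from C5 and left by leap down to G4.
Step in, leap out — an escape tone.

Non-chord tone — an escape tone.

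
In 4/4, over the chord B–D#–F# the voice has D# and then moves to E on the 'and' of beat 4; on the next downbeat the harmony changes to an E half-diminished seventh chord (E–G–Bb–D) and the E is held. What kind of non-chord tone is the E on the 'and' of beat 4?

The harmony at that moment is B major triad (B, D#, F#); E is not a chord tone.
It is approached by step up from D# and then sustained as the same pitch into the next harmony.
Arriving early and becoming a chord tone when the harmony changes — an anticipation.

Anticipation.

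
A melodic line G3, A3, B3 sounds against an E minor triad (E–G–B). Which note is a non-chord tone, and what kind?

A3 is a passing tone.

The harmony at that moment is E minor triad (E, G, B); A3 is not a chord tone.
It is approached by step up from G3 and left by step up to B3.
Step in, step out in the same direction — a passing tone.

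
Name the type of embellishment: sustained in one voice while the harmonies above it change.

Pedal tone.

Approach: none. Departure: none — a single pitch is sustained while the chords change around it, passing through harmonies that do not contain it.
No melodic motion at all; the dissonance is created entirely by the moving harmonies against the stationary note — a pedal tone (pedal point).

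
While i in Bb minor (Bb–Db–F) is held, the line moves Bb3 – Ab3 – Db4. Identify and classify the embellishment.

Ab3 is an escape tone.

The harmony at that moment is Bb minor triad (Bb, Db, F); Ab3 is not a chord tone.
It is approached by step down from Bb3 and left by leap up to Db4.
Step in, leap out — an escape tone.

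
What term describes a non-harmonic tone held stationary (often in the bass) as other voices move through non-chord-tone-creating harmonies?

Approach: none. Departure: none — a single pitch is sustained while the chords change around it, passing through harmonies that do not contain it.
No melodic motion at all; the dissonance is created entirely by the moving harmonies against the stationary note — a pedal tone (pedal point).

Pedal tone.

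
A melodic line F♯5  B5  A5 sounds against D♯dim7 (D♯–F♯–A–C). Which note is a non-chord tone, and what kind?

B5 is an appoggiatura.

The harmony at that moment is D♯ diminished seventh chord (D♯, F♯, A, C); B5 is not a chord tone.
It is approached by leap up from F♯5 and left by step down to A5.
Leap in, step out — an appoggiatura.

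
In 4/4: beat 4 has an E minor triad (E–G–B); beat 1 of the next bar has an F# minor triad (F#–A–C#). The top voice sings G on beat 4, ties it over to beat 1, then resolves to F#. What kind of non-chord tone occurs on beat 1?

Suspension.

The harmony at that moment is F# minor triad (F#, A, C#); G is not a chord tone.
It is held over (the same pitch as the preceding G) and left by step down to F#.
Held over from the previous chord and resolving down by step — a suspension.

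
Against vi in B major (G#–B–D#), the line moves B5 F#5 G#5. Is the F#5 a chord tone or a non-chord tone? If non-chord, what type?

The harmony at that moment is G# minor triad (G#, B, D#); F#5 is not a chord tone.
It is approached by leap down from B5 and left by step up to G#5.
Leap in, step out — an appoggiatura.

Non-chord tone — an appoggiatura.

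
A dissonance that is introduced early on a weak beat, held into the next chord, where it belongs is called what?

Anticipation.

Approach: ahead of the chord change (typically by step), so it is dissonant against the current harmony. Departure: none — the same pitch is restated or held and is a chord tone of the new harmony.
Dissonant first, consonant once the harmony catches up: the note simply arrives early — an anticipation. (The reverse timing, consonant first and dissonant after the change, would be a suspension or retardation.)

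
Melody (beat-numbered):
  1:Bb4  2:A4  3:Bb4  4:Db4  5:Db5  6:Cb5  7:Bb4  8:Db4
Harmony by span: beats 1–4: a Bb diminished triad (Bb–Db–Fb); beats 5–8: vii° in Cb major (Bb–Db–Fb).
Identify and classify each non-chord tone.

The harmony at that moment is Bb diminished triad (Bb, Db, Fb); A4 is not a chord tone.
It is approached by step down from Bb4 and left by step up to Bb4.
Step away and step back to the same note — a neighbor tone (lower neighbor).
The harmony at that moment is Bb diminished triad (Bb, Db, Fb); Cb5 is not a chord tone.
It is approached by step down from Db5 and left by step down to Bb4.
Step in, step out in the same direction — a passing tone.

A4 (beat 2) — neighbor tone; Cb5 (beat 6) — passing tone.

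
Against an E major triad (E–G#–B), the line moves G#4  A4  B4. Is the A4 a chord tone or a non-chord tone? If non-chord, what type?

Non-chord tone — a passing tone.

The harmony at that moment is E major triad (E, G#, B); A4 is not a chord tone.
It is approached by step up from G#4 and left by step up to B4.
Step in, step out in the same direction — a passing tone.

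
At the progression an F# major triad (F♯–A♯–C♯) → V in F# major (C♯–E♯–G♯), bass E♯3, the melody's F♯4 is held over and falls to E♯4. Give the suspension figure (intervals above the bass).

At the second chord the bass is E♯3. The suspended F♯4 lies a ninth above the bass; after resolving down by step to E♯4, the interval above the bass becomes an octave.
Suspension figures are named by those two intervals: 9–8.

9–8 suspension.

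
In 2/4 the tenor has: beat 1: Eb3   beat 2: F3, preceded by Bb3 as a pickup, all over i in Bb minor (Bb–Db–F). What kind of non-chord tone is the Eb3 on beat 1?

The harmony at that moment is Bb minor triad (Bb, Db, F); Eb3 is not a chord tone.
It is approached by leap down from Bb3 and left by step up to F3.
Leap in, step out, metrically accented — an appoggiatura.

Appoggiatura.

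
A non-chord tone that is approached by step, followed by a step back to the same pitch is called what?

Neighbor tone.

Approach: by step. Departure: by step in the opposite direction, back to the starting pitch.
Stepwise on both sides but reversing to return to the same chord tone — a neighbor tone. (Had it continued onward in the same direction it would be a passing tone instead.)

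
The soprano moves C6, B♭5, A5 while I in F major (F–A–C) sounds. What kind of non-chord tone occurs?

The harmony at that moment is F major triad (F, A, C); B♭5 is not a chord tone.
It is approached by step down from C6 and left by step down to A5.
Step in, step out in the same direction — a passing tone.

B♭5 is a passing tone.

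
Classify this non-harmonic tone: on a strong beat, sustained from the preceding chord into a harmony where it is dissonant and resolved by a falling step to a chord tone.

Suspension.

Approach: by preparation — the pitch is first a chord tone, then held (tied or repeated) while the harmony changes under it. Departure: down by step. Metric position: strong.
A prepared dissonance that resolves downward by step — a suspension. (The same figure resolving upward would be a retardation.)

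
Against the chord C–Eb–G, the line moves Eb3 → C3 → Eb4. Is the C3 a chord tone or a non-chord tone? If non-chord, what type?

C minor triad contains C, Eb, G; C is the root, so it is a chord tone.

Chord tone (the root of C minor triad).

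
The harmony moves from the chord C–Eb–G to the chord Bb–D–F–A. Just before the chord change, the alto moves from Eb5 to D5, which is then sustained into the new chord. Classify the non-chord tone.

D5 is an anticipation.

The harmony at that moment is C minor triad (C, Eb, G); D5 is not a chord tone.
It is approached by step down from Eb5 and then sustained as the same pitch into the next harmony.
Arriving early and becoming a chord tone when the harmony changes — an anticipation.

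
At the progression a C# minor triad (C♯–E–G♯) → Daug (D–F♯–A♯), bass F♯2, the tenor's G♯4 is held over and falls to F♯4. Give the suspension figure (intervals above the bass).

At the second chord the bass is F♯2. The suspended G♯4 lies a ninth above the bass; after resolving down by step to F♯4, the interval above the bass becomes an octave.
Suspension figures are named by those two intervals: 9–8.

9–8 suspension.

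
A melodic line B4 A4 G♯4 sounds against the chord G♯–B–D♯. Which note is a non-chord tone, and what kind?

A4 is a passing tone.

The harmony at that moment is G♯ minor triad (G♯, B, D♯); A4 is not a chord tone.
It is approached by step down from B4 and left by step down to G♯4.
Step in, step out in the same direction — a passing tone.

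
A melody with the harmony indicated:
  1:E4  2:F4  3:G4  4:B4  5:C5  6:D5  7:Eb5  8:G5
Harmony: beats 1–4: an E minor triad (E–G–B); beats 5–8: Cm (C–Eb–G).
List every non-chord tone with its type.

The harmony at that moment is E minor triad (E, G, B); F4 is not a chord tone.
It is approached by step up from E4 and left by step up to G4.
Step in, step out in the same direction — a passing tone.
The harmony at that moment is C minor triad (C, Eb, G); D5 is not a chord tone.
It is approached by step up from C5 and left by step up to Eb5.
Step in, step out in the same direction — a passing tone.

F4 (beat 2) — passing tone; D5 (beat 6) — passing tone.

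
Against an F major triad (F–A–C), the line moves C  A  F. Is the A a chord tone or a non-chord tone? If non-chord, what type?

Chord tone (the third of F major triad).

F major triad contains F, A, C; A is the third, so it is a chord tone.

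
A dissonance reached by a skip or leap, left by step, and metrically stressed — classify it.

Appoggiatura.

Approach: by leap. Departure: by step. Metric position: strong.
Leap in, step out, in a metrically strong position — an appoggiatura. (It is the mirror image of the escape tone, which steps in and leaps out from a weak position.)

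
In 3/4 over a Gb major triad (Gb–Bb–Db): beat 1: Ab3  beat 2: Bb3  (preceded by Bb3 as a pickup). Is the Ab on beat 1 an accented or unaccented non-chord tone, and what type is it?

The harmony at that moment is Gb major triad (Gb, Bb, Db); Ab3 is not a chord tone.
It is approached by step down from Bb3 and left by step up to Bb3.
Step away and step back to the same note — a neighbor tone (lower neighbor).
It falls on the downbeat, so it is accented.

Accented neighbor tone.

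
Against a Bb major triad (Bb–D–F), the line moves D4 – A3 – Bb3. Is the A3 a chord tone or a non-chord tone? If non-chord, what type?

The harmony at that moment is Bb major triad (Bb, D, F); A3 is not a chord tone.
It is approached by leap down from D4 and left by step up to Bb3.
Leap in, step out — an appoggiatura.

Non-chord tone — an appoggiatura.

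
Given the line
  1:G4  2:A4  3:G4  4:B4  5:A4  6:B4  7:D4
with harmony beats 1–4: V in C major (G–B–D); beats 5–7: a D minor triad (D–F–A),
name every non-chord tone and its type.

The harmony at that moment is G major triad (G, B, D); A4 is not a chord tone.
It is approached by step up from G4 and left by step down to G4.
Step away and step back to the same note — a neighbor tone (upper neighbor).
The harmony at that moment is D minor triad (D, F, A); B4 is not a chord tone.
It is approached by step up from A4 and left by leap down to D4.
Step in, leap out — an escape tone.

A4 (beat 2) — neighbor tone; B4 (beat 6) — escape tone.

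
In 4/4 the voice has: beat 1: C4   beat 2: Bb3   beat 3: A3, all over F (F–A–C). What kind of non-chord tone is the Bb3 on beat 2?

The harmony at that moment is F major triad (F, A, C); Bb3 is not a chord tone.
It is approached by step down from C4 and left by step down to A3.
Step in, step out in the same direction — a passing tone.

Passing tone.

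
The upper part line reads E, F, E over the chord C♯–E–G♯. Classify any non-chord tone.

The harmony at that moment is C♯ minor triad (C♯, E, G♯); F is not a chord tone.
It is approached by step up from E and left by step down to E.
Step away and step back to the same note — a neighbor tone (upper neighbor).

F is a neighbor tone.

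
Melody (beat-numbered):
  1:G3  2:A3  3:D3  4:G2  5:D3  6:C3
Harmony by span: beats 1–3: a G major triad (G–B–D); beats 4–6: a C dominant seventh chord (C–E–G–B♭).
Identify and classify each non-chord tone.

The harmony at that moment is G major triad (G, B, D); A3 is not a chord tone.
It is approached by step up from G3 and left by leap down to D3.
Step in, leap out — an escape tone.
The harmony at that moment is C dominant seventh chord (C, E, G, B♭); D3 is not a chord tone.
It is approached by leap up from G2 and left by step down to C3.
Leap in, step out — an appoggiatura.

A3 (beat 2) — escape tone; D3 (beat 5) — appoggiatura.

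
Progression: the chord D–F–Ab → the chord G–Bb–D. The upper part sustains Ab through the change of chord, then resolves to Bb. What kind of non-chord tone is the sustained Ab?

Ab is a retardation.

The harmony at that moment is G minor triad (G, Bb, D); Ab is not a chord tone.
It is held over (the same pitch as the preceding Ab) and left by step up to Bb.
Held over from the previous chord and resolving up by step — a retardation.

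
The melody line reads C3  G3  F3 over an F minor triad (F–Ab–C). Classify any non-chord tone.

The harmony at that moment is F minor triad (F, Ab, C); G3 is not a chord tone.
It is approached by leap up from C3 and left by step down to F3.
Leap in, step out — an appoggiatura.

G3 is an appoggiatura.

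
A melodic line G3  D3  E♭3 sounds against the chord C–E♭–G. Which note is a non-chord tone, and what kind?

The harmony at that moment is C minor triad (C, E♭, G); D3 is not a chord tone.
It is approached by leap down from G3 and left by step up to E♭3.
Leap in, step out — an appoggiatura.

D3 is an appoggiatura.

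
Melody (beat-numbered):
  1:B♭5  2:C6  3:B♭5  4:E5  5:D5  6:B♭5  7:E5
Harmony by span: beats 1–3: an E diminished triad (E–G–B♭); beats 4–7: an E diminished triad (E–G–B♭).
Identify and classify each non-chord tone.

The harmony at that moment is E diminished triad (E, G, B♭); C6 is not a chord tone.
It is approached by step up from B♭5 and left by step down to B♭5.
Step away and step back to the same note — a neighbor tone (upper neighbor).
The harmony at that moment is E diminished triad (E, G, B♭); D5 is not a chord tone.
It is approached by step down from E5 and left by leap up to B♭5.
Step in, leap out — an escape tone.

C6 (beat 2) — neighbor tone; D5 (beat 5) — escape tone.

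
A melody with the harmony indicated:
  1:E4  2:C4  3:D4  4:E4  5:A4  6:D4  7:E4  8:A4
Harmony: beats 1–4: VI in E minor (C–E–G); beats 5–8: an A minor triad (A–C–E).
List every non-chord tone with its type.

The harmony at that moment is C major triad (C, E, G); D4 is not a chord tone.
It is approached by step up from C4 and left by step up to E4.
Step in, step out in the same direction — a passing tone.
The harmony at that moment is A minor triad (A, C, E); D4 is not a chord tone.
It is approached by leap down from A4 and left by step up to E4.
Leap in, step out — an appoggiatura.

D4 (beat 3) — passing tone; D4 (beat 6) — appoggiatura.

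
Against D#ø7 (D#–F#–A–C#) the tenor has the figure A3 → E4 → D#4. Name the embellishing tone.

E4 is an appoggiatura.

The harmony at that moment is D# half-diminished seventh chord (D#, F#, A, C#); E4 is not a chord tone.
It is approached by leap up from A3 and left by step down to D#4.
Leap in, step out — an appoggiatura.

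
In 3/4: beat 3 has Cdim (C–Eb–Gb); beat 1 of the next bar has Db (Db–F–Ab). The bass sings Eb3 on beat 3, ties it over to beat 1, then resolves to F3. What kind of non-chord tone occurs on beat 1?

The harmony at that moment is Db major triad (Db, F, Ab); Eb3 is not a chord tone.
It is held over (the same pitch as the preceding Eb3) and left by step up to F3.
Held over from the previous chord and resolving up by step — a retardation.

Retardation.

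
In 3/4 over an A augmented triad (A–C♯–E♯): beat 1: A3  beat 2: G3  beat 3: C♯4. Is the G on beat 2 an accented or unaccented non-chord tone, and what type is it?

Unaccented escape tone.

The harmony at that moment is A augmented triad (A, C♯, E♯); G3 is not a chord tone.
It is approached by step down from A3 and left by leap up to C♯4.
Step in, leap out — an escape tone.
It falls on a weak beat, so it is unaccented.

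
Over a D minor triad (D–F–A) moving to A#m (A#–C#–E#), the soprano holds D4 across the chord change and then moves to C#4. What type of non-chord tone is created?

D4 is a suspension.

The harmony at that moment is A# minor triad (A#, C#, E#); D4 is not a chord tone.
It is held over (the same pitch as the preceding D4) and left by step down to C#4.
Held over from the previous chord and resolving down by step — a suspension.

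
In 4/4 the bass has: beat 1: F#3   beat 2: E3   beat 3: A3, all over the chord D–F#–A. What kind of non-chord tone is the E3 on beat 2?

The harmony at that moment is D major triad (D, F#, A); E3 is not a chord tone.
It is approached by step down from F#3 and left by leap up to A3.
Step in, leap out, on a weak beat — an escape tone.

Escape tone.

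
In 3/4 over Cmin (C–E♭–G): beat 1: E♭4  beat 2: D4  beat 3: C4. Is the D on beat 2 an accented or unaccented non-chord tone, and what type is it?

Unaccented passing tone.

The harmony at that moment is C minor triad (C, E♭, G); D4 is not a chord tone.
It is approached by step down from E♭4 and left by step down to C4.
Step in, step out in the same direction — a passing tone.
It falls on a weak beat, so it is unaccented.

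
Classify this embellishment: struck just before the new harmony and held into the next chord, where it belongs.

Anticipation.

Approach: ahead of the chord change (typically by step), so it is dissonant against the current harmony. Departure: none — the same pitch is restated or held and is a chord tone of the new harmony.
Dissonant first, consonant once the harmony catches up: the note simply arrives early — an anticipation. (The reverse timing, consonant first and dissonant after the change, would be a suspension or retardation.)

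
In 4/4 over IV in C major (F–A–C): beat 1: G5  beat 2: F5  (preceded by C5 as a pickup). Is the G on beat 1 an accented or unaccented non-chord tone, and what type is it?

Accented appoggiatura.

The harmony at that moment is F major triad (F, A, C); G5 is not a chord tone.
It is approached by leap up from C5 and left by step down to F5.
Leap in, step out — an appoggiatura.
It falls on the downbeat, so it is accented.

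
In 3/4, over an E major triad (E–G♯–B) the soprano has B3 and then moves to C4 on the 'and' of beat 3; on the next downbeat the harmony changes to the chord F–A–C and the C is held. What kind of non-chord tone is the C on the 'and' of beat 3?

The harmony at that moment is E major triad (E, G♯, B); C4 is not a chord tone.
It is approached by step up from B3 and then sustained as the same pitch into the next harmony.
Arriving early and becoming a chord tone when the harmony changes — an anticipation.

Anticipation.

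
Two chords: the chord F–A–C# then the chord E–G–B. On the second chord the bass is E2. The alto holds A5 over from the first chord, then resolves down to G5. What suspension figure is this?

At the second chord the bass is E2. The suspended A5 lies a fourth above the bass; after resolving down by step to G5, the interval above the bass becomes a third.
Suspension figures are named by those two intervals: 4–3.

4–3 suspension.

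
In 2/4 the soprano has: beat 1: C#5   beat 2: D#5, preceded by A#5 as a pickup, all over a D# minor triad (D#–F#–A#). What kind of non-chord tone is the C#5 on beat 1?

Appoggiatura.

The harmony at that moment is D# minor triad (D#, F#, A#); C#5 is not a chord tone.
It is approached by leap down from A#5 and left by step up to D#5.
Leap in, step out, metrically accented — an appoggiatura.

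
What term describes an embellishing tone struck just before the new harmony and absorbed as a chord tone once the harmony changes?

Approach: ahead of the chord change (typically by step), so it is dissonant against the current harmony. Departure: none — the same pitch is restated or held and is a chord tone of the new harmony.
Dissonant first, consonant once the harmony catches up: the note simply arrives early — an anticipation. (The reverse timing, consonant first and dissonant after the change, would be a suspension or retardation.)

Anticipation.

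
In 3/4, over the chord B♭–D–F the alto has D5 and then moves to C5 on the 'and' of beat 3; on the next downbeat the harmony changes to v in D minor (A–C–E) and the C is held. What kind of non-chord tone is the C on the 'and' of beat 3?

Anticipation.

The harmony at that moment is B♭ major triad (B♭, D, F); C5 is not a chord tone.
It is approached by step down from D5 and then sustained as the same pitch into the next harmony.
Arriving early and becoming a chord tone when the harmony changes — an anticipation.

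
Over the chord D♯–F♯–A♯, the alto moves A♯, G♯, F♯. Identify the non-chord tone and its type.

G♯ is a passing tone.

The harmony at that moment is D♯ minor triad (D♯, F♯, A♯); G♯ is not a chord tone.
It is approached by step down from A♯ and left by step down to F♯.
Step in, step out in the same direction — a passing tone.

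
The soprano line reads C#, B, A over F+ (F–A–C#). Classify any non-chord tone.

The harmony at that moment is F augmented triad (F, A, C#); B is not a chord tone.
It is approached by step down from C# and left by step down to A.
Step in, step out in the same direction — a passing tone.

B is a passing tone.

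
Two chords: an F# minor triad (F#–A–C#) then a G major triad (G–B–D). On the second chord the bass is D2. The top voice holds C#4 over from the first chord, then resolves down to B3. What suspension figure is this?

At the second chord the bass is D2. The suspended C#4 lies a seventh above the bass; after resolving down by step to B3, the interval above the bass becomes a sixth.
Suspension figures are named by those two intervals: 7–6.

7–6 suspension.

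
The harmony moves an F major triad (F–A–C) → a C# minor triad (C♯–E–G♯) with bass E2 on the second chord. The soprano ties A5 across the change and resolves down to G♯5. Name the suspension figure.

At the second chord the bass is E2. The suspended A5 lies a fourth above the bass; after resolving down by step to G♯5, the interval above the bass becomes a third.
Suspension figures are named by those two intervals: 4–3.

4–3 suspension.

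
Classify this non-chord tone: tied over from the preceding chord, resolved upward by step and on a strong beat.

Approach: by preparation — the pitch is first a chord tone, then held (tied or repeated) while the harmony changes under it. Departure: up by step. Metric position: strong.
A prepared dissonance that resolves upward by step — a retardation. (The same figure resolving downward would be a suspension.)

Retardation.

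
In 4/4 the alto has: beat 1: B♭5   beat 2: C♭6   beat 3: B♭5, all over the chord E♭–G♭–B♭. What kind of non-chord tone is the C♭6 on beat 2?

The harmony at that moment is E♭ minor triad (E♭, G♭, B♭); C♭6 is not a chord tone.
It is approached by step up from B♭5 and left by step down to B♭5.
Step away and step back to the same note — a neighbor tone (upper neighbor).

Upper neighbor tone.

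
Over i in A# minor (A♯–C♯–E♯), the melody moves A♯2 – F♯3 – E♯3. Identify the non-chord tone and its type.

F♯3 is an appoggiatura.

The harmony at that moment is A♯ minor triad (A♯, C♯, E♯); F♯3 is not a chord tone.
It is approached by leap up from A♯2 and left by step down to E♯3.
Leap in, step out — an appoggiatura.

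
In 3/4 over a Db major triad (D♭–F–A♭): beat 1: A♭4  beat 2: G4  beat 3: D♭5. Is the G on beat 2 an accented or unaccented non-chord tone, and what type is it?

Unaccented escape tone.

The harmony at that moment is D♭ major triad (D♭, F, A♭); G4 is not a chord tone.
It is approached by step down from A♭4 and left by leap up to D♭5.
Step in, leap out — an escape tone.
It falls on a weak beat, so it is unaccented.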